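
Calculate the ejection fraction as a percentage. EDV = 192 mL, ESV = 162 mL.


SV = EDV - ESV = 192 - 162 = 30 mL
EF = SV/EDV * 100 = 30/192 * 100
EF = 15.62%


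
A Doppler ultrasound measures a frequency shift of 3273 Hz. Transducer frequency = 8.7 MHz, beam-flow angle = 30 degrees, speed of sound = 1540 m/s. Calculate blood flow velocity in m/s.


v = fd * c / (2 * f0 * cos(theta))
v = 3273 * 1540 / (2 * 8.7000e+06 * cos(30))
v = 0.3345 m/s


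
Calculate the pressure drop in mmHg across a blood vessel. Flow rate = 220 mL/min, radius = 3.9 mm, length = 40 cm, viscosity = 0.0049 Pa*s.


dP = 8*mu*L*Q / (pi*r^4)
Q = 220 mL/min = 3.66667e-06 m^3/s
dP = 79.106 Pa = 79.106 / 133.322 mmHg = 0.5933 mmHg


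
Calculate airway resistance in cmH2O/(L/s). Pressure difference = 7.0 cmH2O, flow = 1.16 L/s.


R = dP / flow
R = 7.0 / 1.16
R = 6.034 cmH2O/(L/s)


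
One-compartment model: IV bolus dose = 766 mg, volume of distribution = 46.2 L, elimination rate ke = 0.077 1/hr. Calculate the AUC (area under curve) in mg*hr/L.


C0 = Dose/Vd = 766/46.2 = 16.5801 mg/L
AUC = C0/ke = 16.5801/0.077
AUC = 215.3 mg*hr/L


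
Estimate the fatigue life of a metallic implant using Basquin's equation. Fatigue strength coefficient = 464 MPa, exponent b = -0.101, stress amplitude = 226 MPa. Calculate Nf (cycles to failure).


sigma_a = sigma_f' * (2Nf)^b
2Nf = (sigma_a/sigma_f')^(1/b)
2Nf = (226/464)^(1/-0.101)
2Nf = 1239.2638
Nf = 619.6


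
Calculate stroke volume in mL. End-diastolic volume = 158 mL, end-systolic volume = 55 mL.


SV = EDV - ESV
SV = 158 - 55
SV = 103 mL


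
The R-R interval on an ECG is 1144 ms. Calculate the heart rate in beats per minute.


HR = 60 / RR_interval(s)
RR = 1144 ms = 1.144 s
HR = 60 / 1.144 = 52.45 bpm


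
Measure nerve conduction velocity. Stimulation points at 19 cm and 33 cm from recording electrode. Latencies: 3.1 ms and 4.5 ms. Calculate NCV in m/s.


Distance = (33 - 19) / 100 = 0.14 m
dt = (4.5 - 3.1) / 1000 = 0.0014 s
NCV = dist / dt = 100 m/s


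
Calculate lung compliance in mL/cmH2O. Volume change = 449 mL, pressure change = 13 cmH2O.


C = dV / dP
C = 449 / 13
C = 34.54 mL/cmH2O


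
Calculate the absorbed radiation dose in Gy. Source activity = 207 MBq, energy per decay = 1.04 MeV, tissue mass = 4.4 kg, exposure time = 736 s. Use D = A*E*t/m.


A = 207 MBq = 2.0700e+08 Bq
E = 1.04 MeV = 1.66608e-13 J
D = A*E*t/m = 2.0700e+08*1.66608e-13*736/4.4
D = 0.005769 Gy


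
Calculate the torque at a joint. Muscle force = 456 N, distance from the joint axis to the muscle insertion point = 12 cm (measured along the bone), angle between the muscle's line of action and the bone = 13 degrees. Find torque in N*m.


Torque = F * d * sin(theta)   (moment arm = d*sin(theta))
d = 12 cm = 0.12 m
Torque = 456 * 0.12 * sin(13)
Torque = 12.31 N*m


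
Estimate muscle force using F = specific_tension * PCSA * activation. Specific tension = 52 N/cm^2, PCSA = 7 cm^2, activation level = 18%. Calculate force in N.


F = sigma * PCSA * activation
F = 52 * 7 * 0.18
F = 65.52 N


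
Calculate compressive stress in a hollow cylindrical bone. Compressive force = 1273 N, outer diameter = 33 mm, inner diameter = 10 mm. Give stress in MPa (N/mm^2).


A = pi*(r_o^2 - r_i^2)
r_o = 16.5 mm, r_i = 5 mm
A = 776.759 mm^2
sigma = F/A = 1273 / 776.759
sigma = 1.639 MPa


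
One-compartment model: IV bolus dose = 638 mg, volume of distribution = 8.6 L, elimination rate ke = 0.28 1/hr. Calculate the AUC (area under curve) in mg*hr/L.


C0 = Dose/Vd = 638/8.6 = 74.186 mg/L
AUC = C0/ke = 74.186/0.28
AUC = 264.9 mg*hr/L


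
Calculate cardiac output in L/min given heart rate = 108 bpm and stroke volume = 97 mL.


CO = HR * SV
CO = 108 * 97 / 1000
CO = 10.48 L/min


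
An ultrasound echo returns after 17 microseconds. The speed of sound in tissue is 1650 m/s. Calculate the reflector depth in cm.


depth = c * t / 2
t = 17 us = 1.7000e-05 s
depth = 1650 * 1.7000e-05 / 2
depth = 0.014025 m = 1.4025 cm


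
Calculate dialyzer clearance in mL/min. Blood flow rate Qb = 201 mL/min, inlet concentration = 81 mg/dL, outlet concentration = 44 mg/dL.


K = Qb * (Cb_in - Cb_out) / Cb_in
K = 201 * (81 - 44) / 81
K = 91.81 mL/min


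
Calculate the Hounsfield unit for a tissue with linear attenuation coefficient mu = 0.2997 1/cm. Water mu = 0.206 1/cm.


HU = ((mu_tissue - mu_water) / mu_water) * 1000
HU = ((0.2997 - 0.206) / 0.206) * 1000
HU = 454.9


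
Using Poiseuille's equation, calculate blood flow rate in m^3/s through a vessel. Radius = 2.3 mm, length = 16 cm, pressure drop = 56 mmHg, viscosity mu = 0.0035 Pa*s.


Q = pi*r^4*dP / (8*mu*L)
r = 0.0023 m, L = 0.16 m
dP = 56 mmHg = 7466.032 Pa
Q = 1.4651e-04 m^3/s


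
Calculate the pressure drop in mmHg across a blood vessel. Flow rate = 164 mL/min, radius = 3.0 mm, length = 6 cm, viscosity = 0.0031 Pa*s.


dP = 8*mu*L*Q / (pi*r^4)
Q = 164 mL/min = 2.73333e-06 m^3/s
dP = 15.9831 Pa = 15.9831 / 133.322 mmHg = 0.1199 mmHg


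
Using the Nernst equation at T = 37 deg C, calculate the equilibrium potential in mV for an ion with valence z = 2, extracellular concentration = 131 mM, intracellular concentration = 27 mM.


E = (RT/(zF)) * ln(C_out/C_in)
T = 37 + 273.15 = 310.15 K
E = (8.314 * 310.15 / (2 * 96485)) * ln(131/27)
E = 21.1 mV


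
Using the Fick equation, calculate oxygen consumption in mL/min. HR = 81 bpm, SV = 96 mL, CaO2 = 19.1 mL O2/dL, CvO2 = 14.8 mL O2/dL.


CO = HR*SV = 81*96/1000 = 7.776 L/min
a-v O2 diff = 19.1 - 14.8 = 4.3 mL/dL
VO2 = CO * (CaO2-CvO2) * 10 dL/L
VO2 = 7.776 * 4.3 * 10
VO2 = 334.4 mL/min


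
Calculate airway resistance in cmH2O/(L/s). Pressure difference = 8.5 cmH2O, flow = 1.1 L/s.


R = dP / flow
R = 8.5 / 1.1
R = 7.727 cmH2O/(L/s)


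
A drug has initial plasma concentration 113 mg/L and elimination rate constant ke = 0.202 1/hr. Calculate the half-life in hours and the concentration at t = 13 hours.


t_half = ln(2) / ke = 0.693147 / 0.202 = 3.431 hr
C(t) = C0 * exp(-ke*t) = 113 * exp(-0.202*13)
C(13) = 8.178 mg/L


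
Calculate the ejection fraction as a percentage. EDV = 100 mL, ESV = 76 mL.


SV = EDV - ESV = 100 - 76 = 24 mL
EF = SV/EDV * 100 = 24/100 * 100
EF = 24%


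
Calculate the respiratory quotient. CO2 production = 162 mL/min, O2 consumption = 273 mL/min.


RQ = VCO2 / VO2
RQ = 162 / 273
RQ = 0.5934


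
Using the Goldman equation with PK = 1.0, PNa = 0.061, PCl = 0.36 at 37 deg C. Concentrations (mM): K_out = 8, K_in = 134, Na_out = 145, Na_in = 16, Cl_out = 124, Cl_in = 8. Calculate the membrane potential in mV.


Vm = (RT/F)*ln((PK*Ko + PNa*Nao + PCl*Cli)/(PK*Ki + PNa*Nai + PCl*Clo))
Numer = 19.725, Denom = 179.616
Vm = -59.03 mV


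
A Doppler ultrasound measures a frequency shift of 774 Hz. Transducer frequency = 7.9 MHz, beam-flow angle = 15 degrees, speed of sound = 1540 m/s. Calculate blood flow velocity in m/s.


v = fd * c / (2 * f0 * cos(theta))
v = 774 * 1540 / (2 * 7.9000e+06 * cos(15))
v = 0.0781 m/s


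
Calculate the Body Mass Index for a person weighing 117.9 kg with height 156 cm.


BMI = weight / height^2
height = 156 cm = 1.56 m
BMI = 117.9 / 1.56^2
BMI = 48.45 kg/m^2


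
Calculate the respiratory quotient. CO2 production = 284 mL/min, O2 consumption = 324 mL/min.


RQ = VCO2 / VO2
RQ = 284 / 324
RQ = 0.8765


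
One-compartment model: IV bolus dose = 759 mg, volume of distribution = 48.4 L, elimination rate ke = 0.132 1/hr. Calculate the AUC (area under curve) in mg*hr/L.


C0 = Dose/Vd = 759/48.4 = 15.6818 mg/L
AUC = C0/ke = 15.6818/0.132
AUC = 118.8 mg*hr/L


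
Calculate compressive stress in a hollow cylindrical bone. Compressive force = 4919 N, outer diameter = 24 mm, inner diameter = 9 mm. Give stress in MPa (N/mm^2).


A = pi*(r_o^2 - r_i^2)
r_o = 12 mm, r_i = 4.5 mm
A = 388.772 mm^2
sigma = F/A = 4919 / 388.772
sigma = 12.65 MPa


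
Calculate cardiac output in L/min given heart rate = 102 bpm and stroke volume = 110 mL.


CO = HR * SV
CO = 102 * 110 / 1000
CO = 11.22 L/min


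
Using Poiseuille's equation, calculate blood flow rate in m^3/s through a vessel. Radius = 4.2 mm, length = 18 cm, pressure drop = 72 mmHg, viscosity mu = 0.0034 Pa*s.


Q = pi*r^4*dP / (8*mu*L)
r = 0.0042 m, L = 0.18 m
dP = 72 mmHg = 9599.184 Pa
Q = 0.001917 m^3/s


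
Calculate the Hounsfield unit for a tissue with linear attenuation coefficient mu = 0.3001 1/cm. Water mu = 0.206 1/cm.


HU = ((mu_tissue - mu_water) / mu_water) * 1000
HU = ((0.3001 - 0.206) / 0.206) * 1000
HU = 456.8


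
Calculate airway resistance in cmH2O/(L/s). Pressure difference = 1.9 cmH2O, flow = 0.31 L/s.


R = dP / flow
R = 1.9 / 0.31
R = 6.129 cmH2O/(L/s)


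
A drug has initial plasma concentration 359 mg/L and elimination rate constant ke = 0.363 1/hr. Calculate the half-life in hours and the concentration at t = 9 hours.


t_half = ln(2) / ke = 0.693147 / 0.363 = 1.909 hr
C(t) = C0 * exp(-ke*t) = 359 * exp(-0.363*9)
C(9) = 13.69 mg/L


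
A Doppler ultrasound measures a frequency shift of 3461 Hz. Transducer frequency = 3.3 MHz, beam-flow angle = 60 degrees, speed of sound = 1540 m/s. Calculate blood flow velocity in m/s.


v = fd * c / (2 * f0 * cos(theta))
v = 3461 * 1540 / (2 * 3.3000e+06 * cos(60))
v = 1.615 m/s


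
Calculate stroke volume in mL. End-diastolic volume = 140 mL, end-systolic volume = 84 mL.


SV = EDV - ESV
SV = 140 - 84
SV = 56 mL


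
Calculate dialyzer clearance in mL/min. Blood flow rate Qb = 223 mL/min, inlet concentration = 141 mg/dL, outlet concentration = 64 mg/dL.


K = Qb * (Cb_in - Cb_out) / Cb_in
K = 223 * (141 - 64) / 141
K = 121.8 mL/min


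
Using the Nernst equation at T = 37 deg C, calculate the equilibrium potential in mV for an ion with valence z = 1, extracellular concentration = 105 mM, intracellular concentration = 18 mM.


E = (RT/(zF)) * ln(C_out/C_in)
T = 37 + 273.15 = 310.15 K
E = (8.314 * 310.15 / (1 * 96485)) * ln(105/18)
E = 47.13 mV


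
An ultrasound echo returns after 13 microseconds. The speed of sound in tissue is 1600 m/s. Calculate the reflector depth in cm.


depth = c * t / 2
t = 13 us = 1.3000e-05 s
depth = 1600 * 1.3000e-05 / 2
depth = 0.0104 m = 1.04 cm


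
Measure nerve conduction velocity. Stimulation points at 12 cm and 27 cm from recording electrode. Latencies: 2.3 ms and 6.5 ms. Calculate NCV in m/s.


Distance = (27 - 12) / 100 = 0.15 m
dt = (6.5 - 2.3) / 1000 = 0.0042 s
NCV = dist / dt = 35.71 m/s


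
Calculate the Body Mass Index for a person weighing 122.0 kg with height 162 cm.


BMI = weight / height^2
height = 162 cm = 1.62 m
BMI = 122.0 / 1.62^2
BMI = 46.49 kg/m^2


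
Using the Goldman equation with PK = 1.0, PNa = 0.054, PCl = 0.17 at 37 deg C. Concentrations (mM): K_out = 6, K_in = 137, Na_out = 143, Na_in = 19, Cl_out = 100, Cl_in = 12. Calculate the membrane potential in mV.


Vm = (RT/F)*ln((PK*Ko + PNa*Nao + PCl*Cli)/(PK*Ki + PNa*Nai + PCl*Clo))
Numer = 15.762, Denom = 155.026
Vm = -61.09 mV


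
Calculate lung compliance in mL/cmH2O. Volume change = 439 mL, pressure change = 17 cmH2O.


C = dV / dP
C = 439 / 17
C = 25.82 mL/cmH2O


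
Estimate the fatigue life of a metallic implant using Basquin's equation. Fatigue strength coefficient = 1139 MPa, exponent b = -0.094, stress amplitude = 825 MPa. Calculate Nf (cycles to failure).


sigma_a = sigma_f' * (2Nf)^b
2Nf = (sigma_a/sigma_f')^(1/b)
2Nf = (825/1139)^(1/-0.094)
2Nf = 30.910355
Nf = 15.46


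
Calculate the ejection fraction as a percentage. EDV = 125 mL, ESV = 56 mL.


SV = EDV - ESV = 125 - 56 = 69 mL
EF = SV/EDV * 100 = 69/125 * 100
EF = 55.2%


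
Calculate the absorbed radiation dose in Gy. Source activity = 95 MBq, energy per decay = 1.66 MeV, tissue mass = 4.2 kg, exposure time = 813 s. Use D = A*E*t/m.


A = 95 MBq = 9.5000e+07 Bq
E = 1.66 MeV = 2.65932e-13 J
D = A*E*t/m = 9.5000e+07*2.65932e-13*813/4.2
D = 0.00489 Gy


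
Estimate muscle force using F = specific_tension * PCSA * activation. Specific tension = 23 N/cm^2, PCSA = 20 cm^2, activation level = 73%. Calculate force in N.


F = sigma * PCSA * activation
F = 23 * 20 * 0.73
F = 335.8 N


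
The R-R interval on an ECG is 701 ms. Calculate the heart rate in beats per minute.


HR = 60 / RR_interval(s)
RR = 701 ms = 0.701 s
HR = 60 / 0.701 = 85.59 bpm


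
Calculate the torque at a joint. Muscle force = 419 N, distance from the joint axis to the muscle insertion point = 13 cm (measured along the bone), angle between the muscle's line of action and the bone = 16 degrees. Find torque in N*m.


Torque = F * d * sin(theta)   (moment arm = d*sin(theta))
d = 13 cm = 0.13 m
Torque = 419 * 0.13 * sin(16)
Torque = 15.01 N*m


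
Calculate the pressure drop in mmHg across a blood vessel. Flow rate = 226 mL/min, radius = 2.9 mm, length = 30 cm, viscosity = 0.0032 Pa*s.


dP = 8*mu*L*Q / (pi*r^4)
Q = 226 mL/min = 3.76667e-06 m^3/s
dP = 130.19 Pa = 130.19 / 133.322 mmHg = 0.9765 mmHg


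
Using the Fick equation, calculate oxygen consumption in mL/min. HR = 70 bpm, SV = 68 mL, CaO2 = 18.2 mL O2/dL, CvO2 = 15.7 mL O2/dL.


CO = HR*SV = 70*68/1000 = 4.76 L/min
a-v O2 diff = 18.2 - 15.7 = 2.5 mL/dL
VO2 = CO * (CaO2-CvO2) * 10 dL/L
VO2 = 4.76 * 2.5 * 10
VO2 = 119 mL/min


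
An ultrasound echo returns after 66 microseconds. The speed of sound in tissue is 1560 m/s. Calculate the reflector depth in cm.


depth = c * t / 2
t = 66 us = 6.6000e-05 s
depth = 1560 * 6.6000e-05 / 2
depth = 0.05148 m = 5.148 cm


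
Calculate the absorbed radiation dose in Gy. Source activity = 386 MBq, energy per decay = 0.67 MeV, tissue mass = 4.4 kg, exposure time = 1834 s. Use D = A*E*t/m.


A = 386 MBq = 3.8600e+08 Bq
E = 0.67 MeV = 1.07334e-13 J
D = A*E*t/m = 3.8600e+08*1.07334e-13*1834/4.4
D = 0.01727 Gy


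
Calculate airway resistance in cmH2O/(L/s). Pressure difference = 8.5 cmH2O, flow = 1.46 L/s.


R = dP / flow
R = 8.5 / 1.46
R = 5.822 cmH2O/(L/s)


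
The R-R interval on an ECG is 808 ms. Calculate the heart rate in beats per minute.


HR = 60 / RR_interval(s)
RR = 808 ms = 0.808 s
HR = 60 / 0.808 = 74.26 bpm


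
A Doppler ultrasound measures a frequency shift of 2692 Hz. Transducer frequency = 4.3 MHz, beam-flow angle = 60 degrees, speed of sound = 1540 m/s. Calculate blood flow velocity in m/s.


v = fd * c / (2 * f0 * cos(theta))
v = 2692 * 1540 / (2 * 4.3000e+06 * cos(60))
v = 0.9641 m/s


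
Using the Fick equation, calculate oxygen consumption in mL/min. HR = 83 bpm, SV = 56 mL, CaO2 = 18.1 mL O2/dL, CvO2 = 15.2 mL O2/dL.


CO = HR*SV = 83*56/1000 = 4.648 L/min
a-v O2 diff = 18.1 - 15.2 = 2.9 mL/dL
VO2 = CO * (CaO2-CvO2) * 10 dL/L
VO2 = 4.648 * 2.9 * 10
VO2 = 134.8 mL/min


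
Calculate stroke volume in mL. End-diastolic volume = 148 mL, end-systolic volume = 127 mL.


SV = EDV - ESV
SV = 148 - 127
SV = 21 mL


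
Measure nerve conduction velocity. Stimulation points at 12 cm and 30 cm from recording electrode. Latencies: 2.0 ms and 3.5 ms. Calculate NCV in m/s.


Distance = (30 - 12) / 100 = 0.18 m
dt = (3.5 - 2.0) / 1000 = 0.0015 s
NCV = dist / dt = 120 m/s


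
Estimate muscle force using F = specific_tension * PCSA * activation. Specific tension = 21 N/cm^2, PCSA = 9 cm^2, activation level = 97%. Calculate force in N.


F = sigma * PCSA * activation
F = 21 * 9 * 0.97
F = 183.3 N


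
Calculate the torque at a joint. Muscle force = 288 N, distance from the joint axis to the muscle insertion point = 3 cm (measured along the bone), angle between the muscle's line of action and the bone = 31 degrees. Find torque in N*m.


Torque = F * d * sin(theta)   (moment arm = d*sin(theta))
d = 3 cm = 0.03 m
Torque = 288 * 0.03 * sin(31)
Torque = 4.45 N*m


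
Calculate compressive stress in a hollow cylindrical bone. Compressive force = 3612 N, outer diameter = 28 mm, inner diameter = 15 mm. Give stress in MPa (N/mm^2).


A = pi*(r_o^2 - r_i^2)
r_o = 14 mm, r_i = 7.5 mm
A = 439.038 mm^2
sigma = F/A = 3612 / 439.038
sigma = 8.227 MPa


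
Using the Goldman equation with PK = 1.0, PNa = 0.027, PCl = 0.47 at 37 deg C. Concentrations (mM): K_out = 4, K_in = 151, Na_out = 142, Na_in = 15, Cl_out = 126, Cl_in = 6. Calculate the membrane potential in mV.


Vm = (RT/F)*ln((PK*Ko + PNa*Nao + PCl*Cli)/(PK*Ki + PNa*Nai + PCl*Clo))
Numer = 10.654, Denom = 210.625
Vm = -79.75 mV


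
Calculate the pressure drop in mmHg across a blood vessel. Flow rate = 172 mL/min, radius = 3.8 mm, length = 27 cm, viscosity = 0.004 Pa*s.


dP = 8*mu*L*Q / (pi*r^4)
Q = 172 mL/min = 2.86667e-06 m^3/s
dP = 37.81 Pa = 37.81 / 133.322 mmHg = 0.2836 mmHg


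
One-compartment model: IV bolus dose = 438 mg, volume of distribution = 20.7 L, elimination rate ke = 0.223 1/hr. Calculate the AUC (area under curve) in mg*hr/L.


C0 = Dose/Vd = 438/20.7 = 21.1594 mg/L
AUC = C0/ke = 21.1594/0.223
AUC = 94.89 mg*hr/L


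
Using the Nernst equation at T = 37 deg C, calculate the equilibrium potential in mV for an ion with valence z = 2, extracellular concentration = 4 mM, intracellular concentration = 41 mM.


E = (RT/(zF)) * ln(C_out/C_in)
T = 37 + 273.15 = 310.15 K
E = (8.314 * 310.15 / (2 * 96485)) * ln(4/41)
E = -31.1 mV


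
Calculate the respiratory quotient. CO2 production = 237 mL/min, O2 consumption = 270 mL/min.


RQ = VCO2 / VO2
RQ = 237 / 270
RQ = 0.8778


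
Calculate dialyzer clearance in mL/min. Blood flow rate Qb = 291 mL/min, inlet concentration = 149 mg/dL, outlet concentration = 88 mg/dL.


K = Qb * (Cb_in - Cb_out) / Cb_in
K = 291 * (149 - 88) / 149
K = 119.1 mL/min


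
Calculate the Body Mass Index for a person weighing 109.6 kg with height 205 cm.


BMI = weight / height^2
height = 205 cm = 2.05 m
BMI = 109.6 / 2.05^2
BMI = 26.08 kg/m^2


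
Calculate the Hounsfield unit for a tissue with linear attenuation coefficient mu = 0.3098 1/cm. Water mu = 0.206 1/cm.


HU = ((mu_tissue - mu_water) / mu_water) * 1000
HU = ((0.3098 - 0.206) / 0.206) * 1000
HU = 503.9


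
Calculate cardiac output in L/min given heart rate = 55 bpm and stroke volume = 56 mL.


CO = HR * SV
CO = 55 * 56 / 1000
CO = 3.08 L/min


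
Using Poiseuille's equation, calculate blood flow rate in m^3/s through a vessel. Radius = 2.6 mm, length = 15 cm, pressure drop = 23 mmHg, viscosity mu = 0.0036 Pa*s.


Q = pi*r^4*dP / (8*mu*L)
r = 0.0026 m, L = 0.15 m
dP = 23 mmHg = 3066.406 Pa
Q = 1.0190e-04 m^3/s


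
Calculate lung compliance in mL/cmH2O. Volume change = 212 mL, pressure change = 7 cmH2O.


C = dV / dP
C = 212 / 7
C = 30.29 mL/cmH2O


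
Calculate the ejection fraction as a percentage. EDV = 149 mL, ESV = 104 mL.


SV = EDV - ESV = 149 - 104 = 45 mL
EF = SV/EDV * 100 = 45/149 * 100
EF = 30.2%


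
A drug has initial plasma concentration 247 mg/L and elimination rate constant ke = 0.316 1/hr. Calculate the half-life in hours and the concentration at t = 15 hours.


t_half = ln(2) / ke = 0.693147 / 0.316 = 2.194 hr
C(t) = C0 * exp(-ke*t) = 247 * exp(-0.316*15)
C(15) = 2.158 mg/L


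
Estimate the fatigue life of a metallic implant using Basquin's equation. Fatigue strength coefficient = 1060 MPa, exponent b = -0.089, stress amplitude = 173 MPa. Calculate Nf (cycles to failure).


sigma_a = sigma_f' * (2Nf)^b
2Nf = (sigma_a/sigma_f')^(1/b)
2Nf = (173/1060)^(1/-0.089)
2Nf = 7.0083423e+08
Nf = 3.5042e+08


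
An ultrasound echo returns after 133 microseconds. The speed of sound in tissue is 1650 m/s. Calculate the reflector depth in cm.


depth = c * t / 2
t = 133 us = 1.3300e-04 s
depth = 1650 * 1.3300e-04 / 2
depth = 0.109725 m = 10.9725 cm


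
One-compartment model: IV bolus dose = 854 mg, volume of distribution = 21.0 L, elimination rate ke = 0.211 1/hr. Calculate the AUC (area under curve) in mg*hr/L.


C0 = Dose/Vd = 854/21.0 = 40.6667 mg/L
AUC = C0/ke = 40.6667/0.211
AUC = 192.7 mg*hr/L


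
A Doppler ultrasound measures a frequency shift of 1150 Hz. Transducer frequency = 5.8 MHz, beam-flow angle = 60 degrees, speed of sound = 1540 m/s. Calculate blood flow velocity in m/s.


v = fd * c / (2 * f0 * cos(theta))
v = 1150 * 1540 / (2 * 5.8000e+06 * cos(60))
v = 0.3053 m/s


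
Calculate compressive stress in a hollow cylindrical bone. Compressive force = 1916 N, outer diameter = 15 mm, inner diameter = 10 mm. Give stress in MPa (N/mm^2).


A = pi*(r_o^2 - r_i^2)
r_o = 7.5 mm, r_i = 5 mm
A = 98.1748 mm^2
sigma = F/A = 1916 / 98.1748
sigma = 19.52 MPa


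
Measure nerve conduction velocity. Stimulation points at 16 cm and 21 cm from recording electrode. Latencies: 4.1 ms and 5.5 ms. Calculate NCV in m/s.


Distance = (21 - 16) / 100 = 0.05 m
dt = (5.5 - 4.1) / 1000 = 0.0014 s
NCV = dist / dt = 35.71 m/s


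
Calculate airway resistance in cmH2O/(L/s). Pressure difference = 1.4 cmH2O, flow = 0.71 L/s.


R = dP / flow
R = 1.4 / 0.71
R = 1.972 cmH2O/(L/s)


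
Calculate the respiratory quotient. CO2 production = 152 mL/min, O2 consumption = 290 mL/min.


RQ = VCO2 / VO2
RQ = 152 / 290
RQ = 0.5241


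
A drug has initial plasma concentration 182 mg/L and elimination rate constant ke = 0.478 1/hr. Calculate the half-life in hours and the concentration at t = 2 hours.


t_half = ln(2) / ke = 0.693147 / 0.478 = 1.45 hr
C(t) = C0 * exp(-ke*t) = 182 * exp(-0.478*2)
C(2) = 69.97 mg/L


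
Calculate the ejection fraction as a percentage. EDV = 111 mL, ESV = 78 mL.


SV = EDV - ESV = 111 - 78 = 33 mL
EF = SV/EDV * 100 = 33/111 * 100
EF = 29.73%


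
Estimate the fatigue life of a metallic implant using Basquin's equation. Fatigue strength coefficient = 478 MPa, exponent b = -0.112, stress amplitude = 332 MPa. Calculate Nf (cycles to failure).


sigma_a = sigma_f' * (2Nf)^b
2Nf = (sigma_a/sigma_f')^(1/b)
2Nf = (332/478)^(1/-0.112)
2Nf = 25.900127
Nf = 12.95


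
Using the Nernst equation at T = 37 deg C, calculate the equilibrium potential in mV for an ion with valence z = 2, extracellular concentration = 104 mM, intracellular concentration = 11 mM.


E = (RT/(zF)) * ln(C_out/C_in)
T = 37 + 273.15 = 310.15 K
E = (8.314 * 310.15 / (2 * 96485)) * ln(104/11)
E = 30.02 mV


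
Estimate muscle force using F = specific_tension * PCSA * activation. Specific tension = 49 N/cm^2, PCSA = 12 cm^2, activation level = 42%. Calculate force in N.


F = sigma * PCSA * activation
F = 49 * 12 * 0.42
F = 247 N


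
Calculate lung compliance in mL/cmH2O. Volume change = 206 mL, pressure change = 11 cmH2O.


C = dV / dP
C = 206 / 11
C = 18.73 mL/cmH2O


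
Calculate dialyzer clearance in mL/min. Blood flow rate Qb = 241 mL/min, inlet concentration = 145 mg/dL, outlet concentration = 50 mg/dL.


K = Qb * (Cb_in - Cb_out) / Cb_in
K = 241 * (145 - 50) / 145
K = 157.9 mL/min


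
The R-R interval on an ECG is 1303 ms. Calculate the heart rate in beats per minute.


HR = 60 / RR_interval(s)
RR = 1303 ms = 1.303 s
HR = 60 / 1.303 = 46.05 bpm


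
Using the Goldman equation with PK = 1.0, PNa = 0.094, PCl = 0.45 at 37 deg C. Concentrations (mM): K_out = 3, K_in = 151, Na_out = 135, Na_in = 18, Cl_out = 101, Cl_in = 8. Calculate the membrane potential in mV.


Vm = (RT/F)*ln((PK*Ko + PNa*Nao + PCl*Cli)/(PK*Ki + PNa*Nai + PCl*Clo))
Numer = 19.29, Denom = 198.142
Vm = -62.25 mV


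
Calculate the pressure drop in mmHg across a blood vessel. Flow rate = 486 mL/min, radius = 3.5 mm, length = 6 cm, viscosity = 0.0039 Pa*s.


dP = 8*mu*L*Q / (pi*r^4)
Q = 486 mL/min = 8.1e-06 m^3/s
dP = 32.1639 Pa = 32.1639 / 133.322 mmHg = 0.2412 mmHg


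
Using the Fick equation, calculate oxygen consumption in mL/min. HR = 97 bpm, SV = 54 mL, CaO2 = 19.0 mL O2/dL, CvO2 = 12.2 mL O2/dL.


CO = HR*SV = 97*54/1000 = 5.238 L/min
a-v O2 diff = 19.0 - 12.2 = 6.8 mL/dL
VO2 = CO * (CaO2-CvO2) * 10 dL/L
VO2 = 5.238 * 6.8 * 10
VO2 = 356.2 mL/min


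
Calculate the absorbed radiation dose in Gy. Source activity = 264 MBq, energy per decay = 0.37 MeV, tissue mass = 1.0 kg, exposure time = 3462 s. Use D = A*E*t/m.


A = 264 MBq = 2.6400e+08 Bq
E = 0.37 MeV = 5.9274e-14 J
D = A*E*t/m = 2.6400e+08*5.9274e-14*3462/1.0
D = 0.05417 Gy


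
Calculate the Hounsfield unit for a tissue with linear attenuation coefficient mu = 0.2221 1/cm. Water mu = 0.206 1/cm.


HU = ((mu_tissue - mu_water) / mu_water) * 1000
HU = ((0.2221 - 0.206) / 0.206) * 1000
HU = 78.16


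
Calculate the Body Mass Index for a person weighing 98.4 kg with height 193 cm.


BMI = weight / height^2
height = 193 cm = 1.93 m
BMI = 98.4 / 1.93^2
BMI = 26.42 kg/m^2


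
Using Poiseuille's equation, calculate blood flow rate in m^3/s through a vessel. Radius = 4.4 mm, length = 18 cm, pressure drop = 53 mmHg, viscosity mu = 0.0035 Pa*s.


Q = pi*r^4*dP / (8*mu*L)
r = 0.0044 m, L = 0.18 m
dP = 53 mmHg = 7066.066 Pa
Q = 0.001651 m^3/s


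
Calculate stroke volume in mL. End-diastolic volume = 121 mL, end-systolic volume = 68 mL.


SV = EDV - ESV
SV = 121 - 68
SV = 53 mL


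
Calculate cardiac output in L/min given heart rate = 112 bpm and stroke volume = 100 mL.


CO = HR * SV
CO = 112 * 100 / 1000
CO = 11.2 L/min


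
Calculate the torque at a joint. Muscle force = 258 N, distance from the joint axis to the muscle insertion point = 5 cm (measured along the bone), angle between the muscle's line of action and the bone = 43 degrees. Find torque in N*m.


Torque = F * d * sin(theta)   (moment arm = d*sin(theta))
d = 5 cm = 0.05 m
Torque = 258 * 0.05 * sin(43)
Torque = 8.798 N*m


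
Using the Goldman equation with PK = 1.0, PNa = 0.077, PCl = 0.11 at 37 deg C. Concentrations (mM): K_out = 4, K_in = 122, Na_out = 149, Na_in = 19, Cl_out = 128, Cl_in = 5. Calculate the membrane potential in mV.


Vm = (RT/F)*ln((PK*Ko + PNa*Nao + PCl*Cli)/(PK*Ki + PNa*Nai + PCl*Clo))
Numer = 16.023, Denom = 137.543
Vm = -57.46 mV


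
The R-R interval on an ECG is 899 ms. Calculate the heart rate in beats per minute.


HR = 60 / RR_interval(s)
RR = 899 ms = 0.899 s
HR = 60 / 0.899 = 66.74 bpm


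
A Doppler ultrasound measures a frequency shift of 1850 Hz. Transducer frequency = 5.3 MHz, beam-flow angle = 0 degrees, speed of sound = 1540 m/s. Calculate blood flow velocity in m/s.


v = fd * c / (2 * f0 * cos(theta))
v = 1850 * 1540 / (2 * 5.3000e+06 * cos(0))
v = 0.2688 m/s


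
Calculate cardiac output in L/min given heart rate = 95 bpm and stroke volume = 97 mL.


CO = HR * SV
CO = 95 * 97 / 1000
CO = 9.215 L/min


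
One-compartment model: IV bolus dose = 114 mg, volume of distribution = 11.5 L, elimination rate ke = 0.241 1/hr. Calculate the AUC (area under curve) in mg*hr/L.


C0 = Dose/Vd = 114/11.5 = 9.91304 mg/L
AUC = C0/ke = 9.91304/0.241
AUC = 41.13 mg*hr/L


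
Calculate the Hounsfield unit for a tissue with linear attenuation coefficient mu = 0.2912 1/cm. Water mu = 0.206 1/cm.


HU = ((mu_tissue - mu_water) / mu_water) * 1000
HU = ((0.2912 - 0.206) / 0.206) * 1000
HU = 413.6


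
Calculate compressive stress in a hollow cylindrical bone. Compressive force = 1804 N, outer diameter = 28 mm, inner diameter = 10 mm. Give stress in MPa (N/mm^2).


A = pi*(r_o^2 - r_i^2)
r_o = 14 mm, r_i = 5 mm
A = 537.212 mm^2
sigma = F/A = 1804 / 537.212
sigma = 3.358 MPa


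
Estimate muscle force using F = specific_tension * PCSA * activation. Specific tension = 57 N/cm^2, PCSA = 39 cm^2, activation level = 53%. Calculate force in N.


F = sigma * PCSA * activation
F = 57 * 39 * 0.53
F = 1178 N


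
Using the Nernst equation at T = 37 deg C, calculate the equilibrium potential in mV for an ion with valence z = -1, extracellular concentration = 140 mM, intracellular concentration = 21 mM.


E = (RT/(zF)) * ln(C_out/C_in)
T = 37 + 273.15 = 310.15 K
E = (8.314 * 310.15 / (-1 * 96485)) * ln(140/21)
E = -50.7 mV


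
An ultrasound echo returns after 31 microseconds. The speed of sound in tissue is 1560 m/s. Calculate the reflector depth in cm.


depth = c * t / 2
t = 31 us = 3.1000e-05 s
depth = 1560 * 3.1000e-05 / 2
depth = 0.02418 m = 2.418 cm


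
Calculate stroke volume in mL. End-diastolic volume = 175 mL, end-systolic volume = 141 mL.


SV = EDV - ESV
SV = 175 - 141
SV = 34 mL


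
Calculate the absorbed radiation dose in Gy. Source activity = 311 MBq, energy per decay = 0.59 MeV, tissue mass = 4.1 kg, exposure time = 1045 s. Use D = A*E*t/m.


A = 311 MBq = 3.1100e+08 Bq
E = 0.59 MeV = 9.4518e-14 J
D = A*E*t/m = 3.1100e+08*9.4518e-14*1045/4.1
D = 0.007492 Gy


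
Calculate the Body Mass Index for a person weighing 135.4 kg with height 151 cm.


BMI = weight / height^2
height = 151 cm = 1.51 m
BMI = 135.4 / 1.51^2
BMI = 59.38 kg/m^2


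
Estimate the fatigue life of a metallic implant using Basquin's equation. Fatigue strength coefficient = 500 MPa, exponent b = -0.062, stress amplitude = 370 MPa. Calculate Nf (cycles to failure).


sigma_a = sigma_f' * (2Nf)^b
2Nf = (sigma_a/sigma_f')^(1/b)
2Nf = (370/500)^(1/-0.062)
2Nf = 128.57775
Nf = 64.29


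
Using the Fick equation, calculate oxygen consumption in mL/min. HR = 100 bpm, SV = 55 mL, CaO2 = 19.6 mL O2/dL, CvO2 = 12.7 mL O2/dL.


CO = HR*SV = 100*55/1000 = 5.5 L/min
a-v O2 diff = 19.6 - 12.7 = 6.9 mL/dL
VO2 = CO * (CaO2-CvO2) * 10 dL/L
VO2 = 5.5 * 6.9 * 10
VO2 = 379.5 mL/min


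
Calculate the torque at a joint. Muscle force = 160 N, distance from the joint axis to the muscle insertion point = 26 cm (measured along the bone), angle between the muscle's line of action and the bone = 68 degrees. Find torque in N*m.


Torque = F * d * sin(theta)   (moment arm = d*sin(theta))
d = 26 cm = 0.26 m
Torque = 160 * 0.26 * sin(68)
Torque = 38.57 N*m


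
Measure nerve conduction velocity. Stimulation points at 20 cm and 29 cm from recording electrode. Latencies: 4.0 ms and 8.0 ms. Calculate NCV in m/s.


Distance = (29 - 20) / 100 = 0.09 m
dt = (8.0 - 4.0) / 1000 = 0.004 s
NCV = dist / dt = 22.5 m/s


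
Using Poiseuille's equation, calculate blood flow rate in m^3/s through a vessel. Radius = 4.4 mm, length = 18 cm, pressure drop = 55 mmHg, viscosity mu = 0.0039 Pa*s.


Q = pi*r^4*dP / (8*mu*L)
r = 0.0044 m, L = 0.18 m
dP = 55 mmHg = 7332.71 Pa
Q = 0.001537 m^3/s


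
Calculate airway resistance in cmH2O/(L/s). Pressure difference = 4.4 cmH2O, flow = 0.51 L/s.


R = dP / flow
R = 4.4 / 0.51
R = 8.627 cmH2O/(L/s)


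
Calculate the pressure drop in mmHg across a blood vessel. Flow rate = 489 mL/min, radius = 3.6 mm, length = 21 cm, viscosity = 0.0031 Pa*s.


dP = 8*mu*L*Q / (pi*r^4)
Q = 489 mL/min = 8.15e-06 m^3/s
dP = 80.4394 Pa = 80.4394 / 133.322 mmHg = 0.6033 mmHg


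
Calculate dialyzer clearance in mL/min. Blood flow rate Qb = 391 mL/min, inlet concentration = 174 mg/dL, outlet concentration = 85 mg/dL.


K = Qb * (Cb_in - Cb_out) / Cb_in
K = 391 * (174 - 85) / 174
K = 200 mL/min


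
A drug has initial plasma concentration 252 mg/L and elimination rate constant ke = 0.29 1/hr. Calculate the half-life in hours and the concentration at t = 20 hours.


t_half = ln(2) / ke = 0.693147 / 0.29 = 2.39 hr
C(t) = C0 * exp(-ke*t) = 252 * exp(-0.29*20)
C(20) = 0.7629 mg/L


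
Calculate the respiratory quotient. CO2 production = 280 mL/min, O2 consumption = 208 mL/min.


RQ = VCO2 / VO2
RQ = 280 / 208
RQ = 1.346


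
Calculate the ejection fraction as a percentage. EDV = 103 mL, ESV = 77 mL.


SV = EDV - ESV = 103 - 77 = 26 mL
EF = SV/EDV * 100 = 26/103 * 100
EF = 25.24%


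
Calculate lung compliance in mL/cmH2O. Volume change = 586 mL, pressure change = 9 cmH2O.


C = dV / dP
C = 586 / 9
C = 65.11 mL/cmH2O


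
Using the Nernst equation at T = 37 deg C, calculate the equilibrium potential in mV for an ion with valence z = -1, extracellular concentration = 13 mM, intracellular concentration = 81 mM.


E = (RT/(zF)) * ln(C_out/C_in)
T = 37 + 273.15 = 310.15 K
E = (8.314 * 310.15 / (-1 * 96485)) * ln(13/81)
E = 48.89 mV


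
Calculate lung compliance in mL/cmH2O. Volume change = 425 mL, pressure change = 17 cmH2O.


C = dV / dP
C = 425 / 17
C = 25 mL/cmH2O


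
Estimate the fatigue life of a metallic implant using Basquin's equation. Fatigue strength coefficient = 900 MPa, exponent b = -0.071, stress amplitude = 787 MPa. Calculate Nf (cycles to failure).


sigma_a = sigma_f' * (2Nf)^b
2Nf = (sigma_a/sigma_f')^(1/b)
2Nf = (787/900)^(1/-0.071)
2Nf = 6.6171795
Nf = 3.309


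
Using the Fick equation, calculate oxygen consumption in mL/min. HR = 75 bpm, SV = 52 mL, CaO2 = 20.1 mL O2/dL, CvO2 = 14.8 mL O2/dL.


CO = HR*SV = 75*52/1000 = 3.9 L/min
a-v O2 diff = 20.1 - 14.8 = 5.3 mL/dL
VO2 = CO * (CaO2-CvO2) * 10 dL/L
VO2 = 3.9 * 5.3 * 10
VO2 = 206.7 mL/min


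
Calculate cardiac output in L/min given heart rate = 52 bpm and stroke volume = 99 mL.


CO = HR * SV
CO = 52 * 99 / 1000
CO = 5.148 L/min


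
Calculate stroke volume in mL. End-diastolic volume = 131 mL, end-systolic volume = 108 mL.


SV = EDV - ESV
SV = 131 - 108
SV = 23 mL


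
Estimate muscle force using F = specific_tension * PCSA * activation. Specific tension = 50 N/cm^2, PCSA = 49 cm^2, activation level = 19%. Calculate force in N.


F = sigma * PCSA * activation
F = 50 * 49 * 0.19
F = 465.5 N


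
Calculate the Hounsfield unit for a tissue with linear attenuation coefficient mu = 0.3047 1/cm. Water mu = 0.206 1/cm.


HU = ((mu_tissue - mu_water) / mu_water) * 1000
HU = ((0.3047 - 0.206) / 0.206) * 1000
HU = 479.1


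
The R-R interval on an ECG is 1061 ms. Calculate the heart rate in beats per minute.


HR = 60 / RR_interval(s)
RR = 1061 ms = 1.061 s
HR = 60 / 1.061 = 56.55 bpm


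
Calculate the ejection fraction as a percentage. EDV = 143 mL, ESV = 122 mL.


SV = EDV - ESV = 143 - 122 = 21 mL
EF = SV/EDV * 100 = 21/143 * 100
EF = 14.69%


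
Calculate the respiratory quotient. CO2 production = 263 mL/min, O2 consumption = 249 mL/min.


RQ = VCO2 / VO2
RQ = 263 / 249
RQ = 1.056


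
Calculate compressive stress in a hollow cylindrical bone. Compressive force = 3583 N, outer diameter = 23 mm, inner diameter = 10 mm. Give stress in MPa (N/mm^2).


A = pi*(r_o^2 - r_i^2)
r_o = 11.5 mm, r_i = 5 mm
A = 336.936 mm^2
sigma = F/A = 3583 / 336.936
sigma = 10.63 MPa


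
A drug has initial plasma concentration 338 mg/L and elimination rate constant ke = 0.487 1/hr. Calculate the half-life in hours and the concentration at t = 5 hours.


t_half = ln(2) / ke = 0.693147 / 0.487 = 1.423 hr
C(t) = C0 * exp(-ke*t) = 338 * exp(-0.487*5)
C(5) = 29.61 mg/L


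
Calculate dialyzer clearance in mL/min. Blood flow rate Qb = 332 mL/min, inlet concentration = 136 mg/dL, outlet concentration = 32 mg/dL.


K = Qb * (Cb_in - Cb_out) / Cb_in
K = 332 * (136 - 32) / 136
K = 253.9 mL/min


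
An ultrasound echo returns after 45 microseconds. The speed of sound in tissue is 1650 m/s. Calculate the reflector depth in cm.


depth = c * t / 2
t = 45 us = 4.5000e-05 s
depth = 1650 * 4.5000e-05 / 2
depth = 0.037125 m = 3.7125 cm


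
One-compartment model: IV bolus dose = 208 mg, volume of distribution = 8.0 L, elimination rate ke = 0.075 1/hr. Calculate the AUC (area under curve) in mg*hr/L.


C0 = Dose/Vd = 208/8.0 = 26 mg/L
AUC = C0/ke = 26/0.075
AUC = 346.7 mg*hr/L


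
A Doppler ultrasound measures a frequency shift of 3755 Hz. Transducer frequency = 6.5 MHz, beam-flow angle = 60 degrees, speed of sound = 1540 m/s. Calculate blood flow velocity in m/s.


v = fd * c / (2 * f0 * cos(theta))
v = 3755 * 1540 / (2 * 6.5000e+06 * cos(60))
v = 0.8896 m/s


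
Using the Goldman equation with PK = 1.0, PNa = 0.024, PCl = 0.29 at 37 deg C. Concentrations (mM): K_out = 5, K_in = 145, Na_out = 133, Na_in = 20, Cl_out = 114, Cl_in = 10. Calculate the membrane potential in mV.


Vm = (RT/F)*ln((PK*Ko + PNa*Nao + PCl*Cli)/(PK*Ki + PNa*Nai + PCl*Clo))
Numer = 11.092, Denom = 178.54
Vm = -74.26 mV


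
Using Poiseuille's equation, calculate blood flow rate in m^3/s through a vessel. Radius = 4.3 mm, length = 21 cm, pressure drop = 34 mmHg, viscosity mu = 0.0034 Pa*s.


Q = pi*r^4*dP / (8*mu*L)
r = 0.0043 m, L = 0.21 m
dP = 34 mmHg = 4532.948 Pa
Q = 8.5235e-04 m^3/s


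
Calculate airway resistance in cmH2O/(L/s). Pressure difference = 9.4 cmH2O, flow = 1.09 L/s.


R = dP / flow
R = 9.4 / 1.09
R = 8.624 cmH2O/(L/s)


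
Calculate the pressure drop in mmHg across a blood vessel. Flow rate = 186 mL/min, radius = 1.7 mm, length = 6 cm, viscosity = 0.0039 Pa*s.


dP = 8*mu*L*Q / (pi*r^4)
Q = 186 mL/min = 3.1e-06 m^3/s
dP = 221.168 Pa = 221.168 / 133.322 mmHg = 1.659 mmHg


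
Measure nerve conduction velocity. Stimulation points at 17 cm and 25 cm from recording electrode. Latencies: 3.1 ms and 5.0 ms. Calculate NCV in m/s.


Distance = (25 - 17) / 100 = 0.08 m
dt = (5.0 - 3.1) / 1000 = 0.0019 s
NCV = dist / dt = 42.11 m/s


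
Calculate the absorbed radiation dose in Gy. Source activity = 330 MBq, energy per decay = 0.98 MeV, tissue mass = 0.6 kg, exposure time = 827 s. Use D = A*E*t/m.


A = 330 MBq = 3.3000e+08 Bq
E = 0.98 MeV = 1.56996e-13 J
D = A*E*t/m = 3.3000e+08*1.56996e-13*827/0.6
D = 0.07141 Gy


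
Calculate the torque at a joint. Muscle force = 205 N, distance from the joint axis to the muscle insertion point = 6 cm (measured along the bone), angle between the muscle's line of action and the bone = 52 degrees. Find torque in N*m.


Torque = F * d * sin(theta)   (moment arm = d*sin(theta))
d = 6 cm = 0.06 m
Torque = 205 * 0.06 * sin(52)
Torque = 9.693 N*m


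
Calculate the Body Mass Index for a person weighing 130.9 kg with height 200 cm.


BMI = weight / height^2
height = 200 cm = 2 m
BMI = 130.9 / 2^2
BMI = 32.73 kg/m^2


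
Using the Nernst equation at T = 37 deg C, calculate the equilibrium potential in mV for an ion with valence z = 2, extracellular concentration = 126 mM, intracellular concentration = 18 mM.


E = (RT/(zF)) * ln(C_out/C_in)
T = 37 + 273.15 = 310.15 K
E = (8.314 * 310.15 / (2 * 96485)) * ln(126/18)
E = 26 mV


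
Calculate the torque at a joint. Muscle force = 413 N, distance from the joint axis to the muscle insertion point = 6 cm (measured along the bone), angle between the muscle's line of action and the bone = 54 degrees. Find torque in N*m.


Torque = F * d * sin(theta)   (moment arm = d*sin(theta))
d = 6 cm = 0.06 m
Torque = 413 * 0.06 * sin(54)
Torque = 20.05 N*m


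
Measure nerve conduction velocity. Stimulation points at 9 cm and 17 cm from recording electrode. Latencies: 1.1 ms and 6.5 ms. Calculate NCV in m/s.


Distance = (17 - 9) / 100 = 0.08 m
dt = (6.5 - 1.1) / 1000 = 0.0054 s
NCV = dist / dt = 14.81 m/s


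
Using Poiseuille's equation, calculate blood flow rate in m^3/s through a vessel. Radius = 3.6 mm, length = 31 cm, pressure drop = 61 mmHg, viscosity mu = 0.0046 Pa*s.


Q = pi*r^4*dP / (8*mu*L)
r = 0.0036 m, L = 0.31 m
dP = 61 mmHg = 8132.642 Pa
Q = 3.7617e-04 m^3/s


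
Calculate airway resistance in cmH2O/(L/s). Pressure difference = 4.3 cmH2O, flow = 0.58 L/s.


R = dP / flow
R = 4.3 / 0.58
R = 7.414 cmH2O/(L/s)


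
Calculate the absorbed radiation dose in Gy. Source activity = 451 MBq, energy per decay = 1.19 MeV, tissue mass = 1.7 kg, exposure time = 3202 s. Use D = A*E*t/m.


A = 451 MBq = 4.5100e+08 Bq
E = 1.19 MeV = 1.90638e-13 J
D = A*E*t/m = 4.5100e+08*1.90638e-13*3202/1.7
D = 0.1619 Gy


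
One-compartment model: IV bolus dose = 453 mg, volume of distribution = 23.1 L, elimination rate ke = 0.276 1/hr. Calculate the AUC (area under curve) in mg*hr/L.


C0 = Dose/Vd = 453/23.1 = 19.6104 mg/L
AUC = C0/ke = 19.6104/0.276
AUC = 71.05 mg*hr/L


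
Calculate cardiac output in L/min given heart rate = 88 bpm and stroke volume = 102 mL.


CO = HR * SV
CO = 88 * 102 / 1000
CO = 8.976 L/min
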